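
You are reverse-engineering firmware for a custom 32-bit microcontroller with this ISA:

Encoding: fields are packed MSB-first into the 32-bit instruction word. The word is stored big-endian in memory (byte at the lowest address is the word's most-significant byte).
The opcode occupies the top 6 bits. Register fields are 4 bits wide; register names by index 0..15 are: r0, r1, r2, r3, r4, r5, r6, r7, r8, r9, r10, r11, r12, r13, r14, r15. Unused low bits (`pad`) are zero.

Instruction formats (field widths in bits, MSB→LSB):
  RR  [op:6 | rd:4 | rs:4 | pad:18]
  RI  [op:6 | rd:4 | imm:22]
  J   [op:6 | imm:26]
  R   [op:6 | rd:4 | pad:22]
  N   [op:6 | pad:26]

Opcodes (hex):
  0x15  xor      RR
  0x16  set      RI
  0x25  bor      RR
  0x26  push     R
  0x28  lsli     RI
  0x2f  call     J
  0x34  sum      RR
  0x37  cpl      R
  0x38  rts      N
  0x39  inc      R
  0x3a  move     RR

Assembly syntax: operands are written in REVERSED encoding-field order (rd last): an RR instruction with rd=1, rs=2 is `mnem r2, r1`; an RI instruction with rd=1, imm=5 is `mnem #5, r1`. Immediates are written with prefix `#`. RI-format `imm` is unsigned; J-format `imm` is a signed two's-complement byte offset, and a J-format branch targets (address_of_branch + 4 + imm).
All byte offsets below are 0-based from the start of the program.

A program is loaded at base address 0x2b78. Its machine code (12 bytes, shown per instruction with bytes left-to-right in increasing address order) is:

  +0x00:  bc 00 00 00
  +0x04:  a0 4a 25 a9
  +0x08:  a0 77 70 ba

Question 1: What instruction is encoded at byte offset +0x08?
off 0x08: read a0 77 70 ba as big → 0xa07770ba
  op=0xa07770ba>>26=0x28 ⇒ lsli (RI)
  rd@[25:22]=0x1 ⇒ r1
  imm@[21:0]=0x3770ba ⇒ #3633338

lsli #3633338, r1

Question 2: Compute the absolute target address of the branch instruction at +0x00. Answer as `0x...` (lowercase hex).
0x2b7c

off 0x00: read bc 00 00 00 as big → 0xbc000000
  opcode bits[31:26]=0x2f: call/J
  [25:0] imm=0 = #0
  target = base 0x2b78 + off 0x00 + 4 + imm 0 = 0x2b7c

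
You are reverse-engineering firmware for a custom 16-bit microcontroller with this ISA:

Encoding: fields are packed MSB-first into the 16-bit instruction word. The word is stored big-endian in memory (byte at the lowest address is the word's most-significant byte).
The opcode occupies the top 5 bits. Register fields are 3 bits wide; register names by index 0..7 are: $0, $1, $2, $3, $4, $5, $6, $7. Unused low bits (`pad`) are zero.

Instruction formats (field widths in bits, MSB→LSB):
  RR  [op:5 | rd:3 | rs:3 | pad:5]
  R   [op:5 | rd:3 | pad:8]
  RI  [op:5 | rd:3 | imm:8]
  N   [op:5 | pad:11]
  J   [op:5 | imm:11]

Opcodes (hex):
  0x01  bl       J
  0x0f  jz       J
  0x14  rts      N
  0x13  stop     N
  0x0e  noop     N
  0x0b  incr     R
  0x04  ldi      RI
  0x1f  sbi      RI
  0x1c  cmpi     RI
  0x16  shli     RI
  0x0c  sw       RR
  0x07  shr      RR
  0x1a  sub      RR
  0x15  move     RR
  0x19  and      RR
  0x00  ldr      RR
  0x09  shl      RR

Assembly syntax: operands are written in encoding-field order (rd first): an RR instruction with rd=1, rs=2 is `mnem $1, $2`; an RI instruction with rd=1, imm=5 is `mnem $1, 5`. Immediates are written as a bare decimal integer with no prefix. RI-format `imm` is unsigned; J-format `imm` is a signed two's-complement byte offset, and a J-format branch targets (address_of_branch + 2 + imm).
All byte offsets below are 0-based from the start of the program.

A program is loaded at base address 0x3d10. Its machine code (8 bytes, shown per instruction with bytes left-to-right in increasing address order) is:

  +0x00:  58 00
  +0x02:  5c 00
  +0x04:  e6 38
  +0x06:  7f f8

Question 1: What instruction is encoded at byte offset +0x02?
incr $4

[02] 5c 00 → 0x5c00
  top 5b → 0xb → incr [R]
  rd@[10:8]=0x4 ⇒ $4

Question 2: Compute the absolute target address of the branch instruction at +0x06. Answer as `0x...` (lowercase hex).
[06] 7f f8 → 0x7ff8
  opcode bits[15:11]=0xf: jz/J
  imm@[10:0]=0x7f8 (s11→-8) ⇒ -8
  target = base 0x3d10 + off 0x06 + 2 + imm -8 = 0x3d10

0x3d10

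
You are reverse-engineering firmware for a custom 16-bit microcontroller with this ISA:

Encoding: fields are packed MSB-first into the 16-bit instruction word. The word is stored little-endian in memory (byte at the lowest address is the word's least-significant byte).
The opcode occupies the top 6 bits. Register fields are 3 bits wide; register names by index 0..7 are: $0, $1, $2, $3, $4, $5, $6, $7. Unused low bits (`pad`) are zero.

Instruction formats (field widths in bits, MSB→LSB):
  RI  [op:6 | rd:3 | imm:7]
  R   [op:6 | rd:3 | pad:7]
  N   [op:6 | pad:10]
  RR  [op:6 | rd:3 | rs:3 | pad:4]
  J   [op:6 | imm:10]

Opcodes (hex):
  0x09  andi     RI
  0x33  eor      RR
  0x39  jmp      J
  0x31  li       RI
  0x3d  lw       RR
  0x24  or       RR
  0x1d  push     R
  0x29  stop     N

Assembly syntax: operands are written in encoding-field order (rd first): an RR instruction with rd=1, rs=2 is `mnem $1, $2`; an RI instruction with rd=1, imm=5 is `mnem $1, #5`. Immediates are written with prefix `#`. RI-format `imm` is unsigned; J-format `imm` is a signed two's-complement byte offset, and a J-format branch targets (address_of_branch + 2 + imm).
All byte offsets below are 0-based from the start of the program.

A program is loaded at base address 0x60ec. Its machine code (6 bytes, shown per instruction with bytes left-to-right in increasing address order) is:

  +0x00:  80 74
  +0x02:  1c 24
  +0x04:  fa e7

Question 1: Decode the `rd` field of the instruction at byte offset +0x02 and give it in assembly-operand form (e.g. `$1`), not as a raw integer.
+0x02: 1c 24 ⇒ word 0x241c (little)
  op=0x241c>>10=0x9 ⇒ andi (RI)
  [9:7] rd=0 = $0
  [6:0] imm=28 = #28

$0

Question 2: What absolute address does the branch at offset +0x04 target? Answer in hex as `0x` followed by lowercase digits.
[04] fa e7 → 0xe7fa
  op=0xe7fa>>10=0x39 ⇒ jmp (J)
  [9:0] imm=1018 (s10→-6) = #-6
  target = base 0x60ec + off 0x04 + 2 + imm -6 = 0x60ec

0x60ec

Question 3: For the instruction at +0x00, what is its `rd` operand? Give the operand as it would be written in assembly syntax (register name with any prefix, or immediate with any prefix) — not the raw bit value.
+0x00: 80 74 ⇒ word 0x7480 (little)
  opcode bits[15:10]=0x1d: push/R
  rd@[9:7]=0x1 ⇒ $1

$1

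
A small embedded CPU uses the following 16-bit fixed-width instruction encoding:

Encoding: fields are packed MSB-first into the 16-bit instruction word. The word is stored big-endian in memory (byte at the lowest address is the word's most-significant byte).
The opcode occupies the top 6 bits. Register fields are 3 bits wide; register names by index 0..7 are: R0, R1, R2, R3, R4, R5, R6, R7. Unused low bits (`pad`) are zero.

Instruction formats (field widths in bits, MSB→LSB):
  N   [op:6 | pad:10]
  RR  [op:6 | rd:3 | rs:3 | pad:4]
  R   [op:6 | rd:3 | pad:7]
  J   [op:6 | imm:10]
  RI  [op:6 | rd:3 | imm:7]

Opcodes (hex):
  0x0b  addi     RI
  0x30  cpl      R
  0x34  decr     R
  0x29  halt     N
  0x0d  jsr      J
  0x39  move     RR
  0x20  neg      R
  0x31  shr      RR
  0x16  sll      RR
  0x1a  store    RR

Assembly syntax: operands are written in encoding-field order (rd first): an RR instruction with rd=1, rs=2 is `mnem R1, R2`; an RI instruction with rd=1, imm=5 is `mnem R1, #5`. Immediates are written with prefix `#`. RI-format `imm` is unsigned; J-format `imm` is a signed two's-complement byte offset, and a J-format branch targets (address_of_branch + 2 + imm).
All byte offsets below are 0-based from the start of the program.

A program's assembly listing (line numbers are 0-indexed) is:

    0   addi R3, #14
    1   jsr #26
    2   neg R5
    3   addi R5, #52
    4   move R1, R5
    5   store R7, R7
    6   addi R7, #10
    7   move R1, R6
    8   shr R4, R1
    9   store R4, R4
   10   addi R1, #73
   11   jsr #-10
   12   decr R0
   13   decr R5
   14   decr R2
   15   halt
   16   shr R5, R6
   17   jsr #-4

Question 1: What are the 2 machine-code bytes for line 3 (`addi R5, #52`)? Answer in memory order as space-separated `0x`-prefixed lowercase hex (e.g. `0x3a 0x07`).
0x2e 0xb4

line 3 (addi): pack op=0xb:6|rd=5:3|imm=52:7 = 0x2eb4; big→ 2e b4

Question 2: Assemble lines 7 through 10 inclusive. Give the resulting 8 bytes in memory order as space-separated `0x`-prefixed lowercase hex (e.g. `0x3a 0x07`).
7. move fields op=0x39:6|rd=1:3|rs=6:3|pad=0:4 → word e4e0h → e4 e0
8. shr fields op=0x31:6|rd=4:3|rs=1:3|pad=0:4 → word c610h → c6 10
9. store fields op=0x1a:6|rd=4:3|rs=4:3|pad=0:4 → word 6a40h → 6a 40
10. addi fields op=0xb:6|rd=1:3|imm=73:7 → word 2cc9h → 2c c9

0xe4 0xe0 0xc6 0x10 0x6a 0x40 0x2c 0xc9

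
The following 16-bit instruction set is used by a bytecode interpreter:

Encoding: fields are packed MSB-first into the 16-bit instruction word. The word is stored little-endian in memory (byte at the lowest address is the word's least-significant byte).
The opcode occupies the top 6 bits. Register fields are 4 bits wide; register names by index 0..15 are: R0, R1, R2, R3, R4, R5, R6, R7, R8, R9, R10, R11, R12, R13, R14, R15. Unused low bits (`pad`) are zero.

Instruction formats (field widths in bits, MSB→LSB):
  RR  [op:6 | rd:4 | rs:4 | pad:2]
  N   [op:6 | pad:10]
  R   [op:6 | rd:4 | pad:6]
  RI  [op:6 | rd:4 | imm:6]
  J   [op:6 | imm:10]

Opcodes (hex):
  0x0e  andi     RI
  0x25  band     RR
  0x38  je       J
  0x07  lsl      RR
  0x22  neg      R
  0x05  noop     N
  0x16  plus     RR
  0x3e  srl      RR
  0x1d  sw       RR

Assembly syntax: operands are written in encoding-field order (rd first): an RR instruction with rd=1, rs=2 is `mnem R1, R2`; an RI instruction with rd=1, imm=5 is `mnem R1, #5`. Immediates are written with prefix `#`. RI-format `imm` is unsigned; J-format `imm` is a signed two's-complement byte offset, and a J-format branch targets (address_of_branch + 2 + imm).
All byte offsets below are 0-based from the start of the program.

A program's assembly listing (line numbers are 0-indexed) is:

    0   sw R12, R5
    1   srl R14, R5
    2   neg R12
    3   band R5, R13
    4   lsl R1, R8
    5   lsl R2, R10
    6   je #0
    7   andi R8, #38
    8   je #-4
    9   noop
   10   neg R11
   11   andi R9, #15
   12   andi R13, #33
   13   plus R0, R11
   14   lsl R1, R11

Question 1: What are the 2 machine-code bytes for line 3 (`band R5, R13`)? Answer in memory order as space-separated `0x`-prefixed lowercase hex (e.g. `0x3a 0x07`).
0x74 0x95

L3: band op=0x25:6|rd=5:4|rs=13:4|pad=0:2 ⇒ 0x9574 ⇒ little 74 95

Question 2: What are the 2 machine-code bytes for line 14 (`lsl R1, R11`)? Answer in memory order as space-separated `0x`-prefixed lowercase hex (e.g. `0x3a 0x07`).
L14: lsl op=0x7:6|rd=1:4|rs=11:4|pad=0:2 ⇒ 0x1c6c ⇒ little 6c 1c

0x6c 0x1c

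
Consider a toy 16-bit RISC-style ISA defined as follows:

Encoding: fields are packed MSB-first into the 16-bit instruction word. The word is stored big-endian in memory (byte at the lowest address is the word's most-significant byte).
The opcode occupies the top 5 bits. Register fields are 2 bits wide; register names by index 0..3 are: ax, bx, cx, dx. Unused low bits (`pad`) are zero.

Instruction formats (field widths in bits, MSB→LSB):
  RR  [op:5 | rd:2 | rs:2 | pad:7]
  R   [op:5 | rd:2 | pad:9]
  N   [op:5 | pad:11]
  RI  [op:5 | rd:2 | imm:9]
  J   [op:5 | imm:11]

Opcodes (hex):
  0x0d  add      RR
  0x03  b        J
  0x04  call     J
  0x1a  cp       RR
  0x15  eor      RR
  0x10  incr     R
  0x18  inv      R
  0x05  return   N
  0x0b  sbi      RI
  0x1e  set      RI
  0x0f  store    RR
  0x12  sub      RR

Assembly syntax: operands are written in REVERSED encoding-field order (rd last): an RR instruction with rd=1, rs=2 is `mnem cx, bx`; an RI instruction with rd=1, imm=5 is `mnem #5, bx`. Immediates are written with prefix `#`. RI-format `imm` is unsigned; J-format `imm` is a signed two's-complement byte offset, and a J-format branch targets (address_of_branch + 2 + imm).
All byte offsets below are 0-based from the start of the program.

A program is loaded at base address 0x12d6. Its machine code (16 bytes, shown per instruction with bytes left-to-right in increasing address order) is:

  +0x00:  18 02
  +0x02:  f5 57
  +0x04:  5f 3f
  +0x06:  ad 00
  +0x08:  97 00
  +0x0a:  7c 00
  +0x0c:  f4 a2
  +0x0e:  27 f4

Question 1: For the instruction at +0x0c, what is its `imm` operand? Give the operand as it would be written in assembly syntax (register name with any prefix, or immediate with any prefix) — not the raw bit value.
@+0c  big-endian(f4 a2) = 0xf4a2
  top 5b → 0x1e → set [RI]
  rd: (w>>9)&0x3=0x2 → cx
  imm: (w>>0)&0x1ff=0xa2 → #162

#162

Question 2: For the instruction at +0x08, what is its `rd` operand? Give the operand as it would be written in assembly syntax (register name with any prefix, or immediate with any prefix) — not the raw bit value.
+0x08: 97 00 ⇒ word 0x9700 (big)
  top 5b → 0x12 → sub [RR]
  [10:9] rd=3 = dx
  [8:7] rs=2 = cx

dx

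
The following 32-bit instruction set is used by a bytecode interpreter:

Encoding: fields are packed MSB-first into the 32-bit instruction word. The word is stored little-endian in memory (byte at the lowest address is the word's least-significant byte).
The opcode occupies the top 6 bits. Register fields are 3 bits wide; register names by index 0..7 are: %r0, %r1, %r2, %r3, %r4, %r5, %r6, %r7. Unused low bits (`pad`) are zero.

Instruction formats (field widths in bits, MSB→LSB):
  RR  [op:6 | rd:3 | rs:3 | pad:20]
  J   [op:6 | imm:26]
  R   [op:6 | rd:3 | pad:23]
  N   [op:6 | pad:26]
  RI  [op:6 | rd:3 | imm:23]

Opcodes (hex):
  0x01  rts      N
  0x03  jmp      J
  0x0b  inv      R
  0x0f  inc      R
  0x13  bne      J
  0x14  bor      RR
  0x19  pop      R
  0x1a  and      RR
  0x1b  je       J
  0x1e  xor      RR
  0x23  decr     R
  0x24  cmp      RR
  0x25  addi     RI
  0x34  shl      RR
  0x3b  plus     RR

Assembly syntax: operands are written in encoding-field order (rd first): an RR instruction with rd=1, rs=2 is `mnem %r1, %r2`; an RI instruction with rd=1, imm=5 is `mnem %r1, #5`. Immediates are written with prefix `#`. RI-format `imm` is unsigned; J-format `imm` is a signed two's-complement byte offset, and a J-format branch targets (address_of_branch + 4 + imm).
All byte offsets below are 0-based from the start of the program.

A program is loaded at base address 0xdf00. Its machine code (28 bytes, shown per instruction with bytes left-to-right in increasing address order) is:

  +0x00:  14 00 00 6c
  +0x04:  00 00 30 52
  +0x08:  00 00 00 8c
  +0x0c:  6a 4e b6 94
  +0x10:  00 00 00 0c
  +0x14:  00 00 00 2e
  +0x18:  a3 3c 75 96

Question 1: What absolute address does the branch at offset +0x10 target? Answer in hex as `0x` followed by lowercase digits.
+0x10: 00 00 00 0c ⇒ word 0x0c000000 (little)
  op=0x0c000000>>26=0x3 ⇒ jmp (J)
  imm: (w>>0)&0x3ffffff=0x0 → #0
  target = base 0xdf00 + off 0x10 + 4 + imm 0 = 0xdf14

0xdf14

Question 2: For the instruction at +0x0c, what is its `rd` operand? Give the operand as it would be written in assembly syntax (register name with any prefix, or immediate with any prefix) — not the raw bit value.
@+0c  little-endian(6a 4e b6 94) = 0x94b64e6a
  top 6b → 0x25 → addi [RI]
  rd: (w>>23)&0x7=0x1 → %r1
  imm: (w>>0)&0x7fffff=0x364e6a → #3559018

%r1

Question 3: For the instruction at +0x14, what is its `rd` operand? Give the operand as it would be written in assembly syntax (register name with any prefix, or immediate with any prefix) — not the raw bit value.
%r4

off 0x14: read 00 00 00 2e as little → 0x2e000000
  top 6b → 0xb → inv [R]
  rd@[25:23]=0x4 ⇒ %r4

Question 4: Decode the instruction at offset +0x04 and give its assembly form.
bor %r4, %r3

@+04  little-endian(00 00 30 52) = 0x52300000
  op=0x52300000>>26=0x14 ⇒ bor (RR)
  rd: (w>>23)&0x7=0x4 → %r4
  rs: (w>>20)&0x7=0x3 → %r3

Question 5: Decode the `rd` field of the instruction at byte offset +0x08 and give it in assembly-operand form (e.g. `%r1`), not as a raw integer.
%r0

@+08  little-endian(00 00 00 8c) = 0x8c000000
  opcode bits[31:26]=0x23: decr/R
  rd@[25:23]=0x0 ⇒ %r0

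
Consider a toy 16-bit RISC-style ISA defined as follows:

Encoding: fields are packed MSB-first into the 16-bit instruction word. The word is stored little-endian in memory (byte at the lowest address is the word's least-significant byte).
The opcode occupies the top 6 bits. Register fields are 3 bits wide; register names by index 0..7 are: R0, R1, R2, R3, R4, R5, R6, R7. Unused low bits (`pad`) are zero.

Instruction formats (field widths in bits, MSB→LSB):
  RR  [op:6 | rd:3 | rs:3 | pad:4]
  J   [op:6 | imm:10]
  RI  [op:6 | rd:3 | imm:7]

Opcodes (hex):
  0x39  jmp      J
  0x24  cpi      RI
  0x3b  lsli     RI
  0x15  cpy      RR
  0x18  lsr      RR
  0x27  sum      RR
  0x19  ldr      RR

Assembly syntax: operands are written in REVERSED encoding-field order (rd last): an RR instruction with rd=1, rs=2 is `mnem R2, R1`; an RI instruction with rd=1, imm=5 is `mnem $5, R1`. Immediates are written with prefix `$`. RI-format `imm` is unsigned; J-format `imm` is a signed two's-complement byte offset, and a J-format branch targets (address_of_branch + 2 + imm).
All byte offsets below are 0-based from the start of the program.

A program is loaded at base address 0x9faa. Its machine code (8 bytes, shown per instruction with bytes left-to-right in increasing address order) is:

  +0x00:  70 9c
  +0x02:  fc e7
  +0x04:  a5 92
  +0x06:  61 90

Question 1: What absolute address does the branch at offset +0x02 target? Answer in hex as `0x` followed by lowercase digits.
+0x02: fc e7 ⇒ word 0xe7fc (little)
  top 6b → 0x39 → jmp [J]
  [9:0] imm=1020 (s10→-4) = $-4
  target = base 0x9faa + off 0x02 + 2 + imm -4 = 0x9faa

0x9faa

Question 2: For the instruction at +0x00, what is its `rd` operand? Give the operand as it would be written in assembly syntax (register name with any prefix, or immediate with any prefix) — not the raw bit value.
R0

[00] 70 9c → 0x9c70
  op=0x9c70>>10=0x27 ⇒ sum (RR)
  rd: (w>>7)&0x7=0x0 → R0
  rs: (w>>4)&0x7=0x7 → R7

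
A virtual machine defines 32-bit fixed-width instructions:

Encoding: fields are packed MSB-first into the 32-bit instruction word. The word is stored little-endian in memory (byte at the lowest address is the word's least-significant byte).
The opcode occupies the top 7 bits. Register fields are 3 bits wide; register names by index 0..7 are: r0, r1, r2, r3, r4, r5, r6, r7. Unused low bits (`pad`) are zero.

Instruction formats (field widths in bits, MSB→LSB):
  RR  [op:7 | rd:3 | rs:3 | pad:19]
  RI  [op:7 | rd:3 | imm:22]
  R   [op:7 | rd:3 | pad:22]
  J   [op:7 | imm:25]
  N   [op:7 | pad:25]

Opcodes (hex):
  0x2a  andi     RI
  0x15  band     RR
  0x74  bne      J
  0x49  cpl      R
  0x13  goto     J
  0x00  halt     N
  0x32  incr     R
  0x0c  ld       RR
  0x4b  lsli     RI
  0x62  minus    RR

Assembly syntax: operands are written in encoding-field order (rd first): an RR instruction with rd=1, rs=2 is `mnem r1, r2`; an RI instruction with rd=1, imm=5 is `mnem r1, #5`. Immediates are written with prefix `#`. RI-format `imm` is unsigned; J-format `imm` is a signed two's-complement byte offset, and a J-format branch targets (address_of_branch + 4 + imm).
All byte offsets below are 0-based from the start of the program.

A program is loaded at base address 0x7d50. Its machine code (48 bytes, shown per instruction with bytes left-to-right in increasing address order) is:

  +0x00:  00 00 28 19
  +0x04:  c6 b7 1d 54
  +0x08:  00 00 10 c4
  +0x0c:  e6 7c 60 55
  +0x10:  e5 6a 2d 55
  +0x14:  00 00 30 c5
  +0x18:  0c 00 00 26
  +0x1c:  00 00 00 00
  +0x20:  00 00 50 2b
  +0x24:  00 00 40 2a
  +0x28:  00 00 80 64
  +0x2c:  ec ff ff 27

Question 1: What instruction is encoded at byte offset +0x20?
band r5, r2

@+20  little-endian(00 00 50 2b) = 0x2b500000
  top 7b → 0x15 → band [RR]
  rd: (w>>22)&0x7=0x5 → r5
  rs: (w>>19)&0x7=0x2 → r2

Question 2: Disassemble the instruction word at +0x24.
band r1, r0

[24] 00 00 40 2a → 0x2a400000
  opcode bits[31:25]=0x15: band/RR
  rd@[24:22]=0x1 ⇒ r1
  rs@[21:19]=0x0 ⇒ r0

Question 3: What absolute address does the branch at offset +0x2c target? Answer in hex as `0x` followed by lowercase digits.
0x7d6c

[2c] ec ff ff 27 → 0x27ffffec
  top 7b → 0x13 → goto [J]
  imm@[24:0]=0x1ffffec (s25→-20) ⇒ #-20
  target = base 0x7d50 + off 0x2c + 4 + imm -20 = 0x7d6c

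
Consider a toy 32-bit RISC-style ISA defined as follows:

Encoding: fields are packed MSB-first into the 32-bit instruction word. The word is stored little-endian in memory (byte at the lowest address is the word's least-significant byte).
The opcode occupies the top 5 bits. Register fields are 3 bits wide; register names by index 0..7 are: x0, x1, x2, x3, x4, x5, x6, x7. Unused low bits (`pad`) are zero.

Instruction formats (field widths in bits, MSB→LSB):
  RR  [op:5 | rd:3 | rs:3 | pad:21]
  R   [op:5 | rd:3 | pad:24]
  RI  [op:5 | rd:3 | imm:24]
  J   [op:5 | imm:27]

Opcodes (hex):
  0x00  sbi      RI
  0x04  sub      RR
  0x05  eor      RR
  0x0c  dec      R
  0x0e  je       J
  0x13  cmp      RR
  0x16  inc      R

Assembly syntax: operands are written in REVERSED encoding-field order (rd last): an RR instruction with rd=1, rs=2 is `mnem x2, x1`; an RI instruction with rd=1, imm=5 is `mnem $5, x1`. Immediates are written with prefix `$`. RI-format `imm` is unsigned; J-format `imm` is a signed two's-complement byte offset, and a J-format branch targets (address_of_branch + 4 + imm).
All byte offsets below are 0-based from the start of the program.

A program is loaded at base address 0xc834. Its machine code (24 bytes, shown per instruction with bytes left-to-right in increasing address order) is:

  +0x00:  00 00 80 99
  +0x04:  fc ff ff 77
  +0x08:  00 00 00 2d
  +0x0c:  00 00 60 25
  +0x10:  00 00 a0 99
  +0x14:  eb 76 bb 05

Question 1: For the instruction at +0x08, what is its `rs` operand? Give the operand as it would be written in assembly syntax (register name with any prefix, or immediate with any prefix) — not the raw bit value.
@+08  little-endian(00 00 00 2d) = 0x2d000000
  opcode bits[31:27]=0x5: eor/RR
  rd: (w>>24)&0x7=0x5 → x5
  rs: (w>>21)&0x7=0x0 → x0

x0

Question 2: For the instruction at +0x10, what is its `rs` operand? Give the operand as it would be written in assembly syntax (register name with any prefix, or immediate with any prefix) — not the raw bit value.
+0x10: 00 00 a0 99 ⇒ word 0x99a00000 (little)
  opcode bits[31:27]=0x13: cmp/RR
  rd: (w>>24)&0x7=0x1 → x1
  rs: (w>>21)&0x7=0x5 → x5

x5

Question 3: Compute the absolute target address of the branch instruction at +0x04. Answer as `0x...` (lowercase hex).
[04] fc ff ff 77 → 0x77fffffc
  top 5b → 0xe → je [J]
  imm: (w>>0)&0x7ffffff=0x7fffffc (s27→-4) → $-4
  target = base 0xc834 + off 0x04 + 4 + imm -4 = 0xc838

0xc838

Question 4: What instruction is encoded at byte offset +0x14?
[14] eb 76 bb 05 → 0x05bb76eb
  opcode bits[31:27]=0x0: sbi/RI
  rd: (w>>24)&0x7=0x5 → x5
  imm: (w>>0)&0xffffff=0xbb76eb → $12285675

sbi $12285675, x5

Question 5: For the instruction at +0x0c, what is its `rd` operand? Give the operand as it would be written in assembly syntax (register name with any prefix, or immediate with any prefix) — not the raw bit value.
x5

[0c] 00 00 60 25 → 0x25600000
  op=0x25600000>>27=0x4 ⇒ sub (RR)
  [26:24] rd=5 = x5
  [23:21] rs=3 = x3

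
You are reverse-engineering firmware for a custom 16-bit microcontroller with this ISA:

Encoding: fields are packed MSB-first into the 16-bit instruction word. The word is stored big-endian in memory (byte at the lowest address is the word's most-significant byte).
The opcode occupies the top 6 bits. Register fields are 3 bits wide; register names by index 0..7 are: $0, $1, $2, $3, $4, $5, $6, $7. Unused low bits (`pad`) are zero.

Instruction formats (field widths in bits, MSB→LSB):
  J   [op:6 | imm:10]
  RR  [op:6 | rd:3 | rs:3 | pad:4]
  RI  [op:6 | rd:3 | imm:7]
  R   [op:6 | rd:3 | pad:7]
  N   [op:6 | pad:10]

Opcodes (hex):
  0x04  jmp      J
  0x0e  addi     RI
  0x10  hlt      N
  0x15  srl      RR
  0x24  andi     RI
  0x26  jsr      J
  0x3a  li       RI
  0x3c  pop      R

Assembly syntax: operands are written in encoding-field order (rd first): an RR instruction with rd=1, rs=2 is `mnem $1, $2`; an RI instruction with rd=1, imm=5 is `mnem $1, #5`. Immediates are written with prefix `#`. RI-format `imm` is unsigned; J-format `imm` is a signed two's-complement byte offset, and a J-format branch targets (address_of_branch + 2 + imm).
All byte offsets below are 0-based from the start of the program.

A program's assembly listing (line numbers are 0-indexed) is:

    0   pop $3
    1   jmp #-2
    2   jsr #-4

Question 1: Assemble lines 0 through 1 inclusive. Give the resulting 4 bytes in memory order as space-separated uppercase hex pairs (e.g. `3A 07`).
line 0 (pop): pack op=0x3c:6|rd=3:3|pad=0:7 = 0xf180; big→ f1 80
line 1 (jmp): pack op=0x4:6|imm=-2:10 = 0x13fe; big→ 13 fe

F1 80 13 FE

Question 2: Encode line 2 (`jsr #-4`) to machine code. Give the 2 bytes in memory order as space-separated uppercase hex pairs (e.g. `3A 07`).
line 2 (jsr): pack op=0x26:6|imm=-4:10 = 0x9bfc; big→ 9b fc

9B FC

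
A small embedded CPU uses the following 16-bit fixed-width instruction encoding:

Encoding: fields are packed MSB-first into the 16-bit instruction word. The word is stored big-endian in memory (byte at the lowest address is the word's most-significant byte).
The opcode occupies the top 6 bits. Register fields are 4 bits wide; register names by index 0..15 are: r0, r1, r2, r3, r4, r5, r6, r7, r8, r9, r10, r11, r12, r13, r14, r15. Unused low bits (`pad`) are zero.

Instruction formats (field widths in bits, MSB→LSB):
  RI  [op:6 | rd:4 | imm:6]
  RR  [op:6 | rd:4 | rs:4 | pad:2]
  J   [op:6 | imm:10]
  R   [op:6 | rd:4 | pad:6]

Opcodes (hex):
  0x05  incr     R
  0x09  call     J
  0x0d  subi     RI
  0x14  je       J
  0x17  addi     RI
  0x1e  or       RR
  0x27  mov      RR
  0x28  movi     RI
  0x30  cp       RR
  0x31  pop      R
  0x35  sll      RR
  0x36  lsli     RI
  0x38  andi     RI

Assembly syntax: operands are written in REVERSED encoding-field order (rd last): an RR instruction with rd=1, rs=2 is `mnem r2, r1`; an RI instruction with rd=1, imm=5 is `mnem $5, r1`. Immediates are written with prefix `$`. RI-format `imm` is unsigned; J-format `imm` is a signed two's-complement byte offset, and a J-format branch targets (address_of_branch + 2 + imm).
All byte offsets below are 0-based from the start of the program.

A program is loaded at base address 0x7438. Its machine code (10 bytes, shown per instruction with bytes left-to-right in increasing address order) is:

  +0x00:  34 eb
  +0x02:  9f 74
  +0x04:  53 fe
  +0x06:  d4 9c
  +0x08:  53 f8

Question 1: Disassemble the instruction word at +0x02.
+0x02: 9f 74 ⇒ word 0x9f74 (big)
  op=0x9f74>>10=0x27 ⇒ mov (RR)
  rd: (w>>6)&0xf=0xd → r13
  rs: (w>>2)&0xf=0xd → r13

mov r13, r13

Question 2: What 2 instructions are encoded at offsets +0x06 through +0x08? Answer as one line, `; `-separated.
sll r7, r2; je $-8

[06] d4 9c → 0xd49c
  op=0xd49c>>10=0x35 ⇒ sll (RR)
  rd: (w>>6)&0xf=0x2 → r2
  rs: (w>>2)&0xf=0x7 → r7
[08] 53 f8 → 0x53f8
  op=0x53f8>>10=0x14 ⇒ je (J)
  imm: (w>>0)&0x3ff=0x3f8 (s10→-8) → $-8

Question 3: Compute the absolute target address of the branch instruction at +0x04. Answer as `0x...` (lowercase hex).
0x743c

@+04  big-endian(53 fe) = 0x53fe
  top 6b → 0x14 → je [J]
  imm@[9:0]=0x3fe (s10→-2) ⇒ $-2
  target = base 0x7438 + off 0x04 + 2 + imm -2 = 0x743c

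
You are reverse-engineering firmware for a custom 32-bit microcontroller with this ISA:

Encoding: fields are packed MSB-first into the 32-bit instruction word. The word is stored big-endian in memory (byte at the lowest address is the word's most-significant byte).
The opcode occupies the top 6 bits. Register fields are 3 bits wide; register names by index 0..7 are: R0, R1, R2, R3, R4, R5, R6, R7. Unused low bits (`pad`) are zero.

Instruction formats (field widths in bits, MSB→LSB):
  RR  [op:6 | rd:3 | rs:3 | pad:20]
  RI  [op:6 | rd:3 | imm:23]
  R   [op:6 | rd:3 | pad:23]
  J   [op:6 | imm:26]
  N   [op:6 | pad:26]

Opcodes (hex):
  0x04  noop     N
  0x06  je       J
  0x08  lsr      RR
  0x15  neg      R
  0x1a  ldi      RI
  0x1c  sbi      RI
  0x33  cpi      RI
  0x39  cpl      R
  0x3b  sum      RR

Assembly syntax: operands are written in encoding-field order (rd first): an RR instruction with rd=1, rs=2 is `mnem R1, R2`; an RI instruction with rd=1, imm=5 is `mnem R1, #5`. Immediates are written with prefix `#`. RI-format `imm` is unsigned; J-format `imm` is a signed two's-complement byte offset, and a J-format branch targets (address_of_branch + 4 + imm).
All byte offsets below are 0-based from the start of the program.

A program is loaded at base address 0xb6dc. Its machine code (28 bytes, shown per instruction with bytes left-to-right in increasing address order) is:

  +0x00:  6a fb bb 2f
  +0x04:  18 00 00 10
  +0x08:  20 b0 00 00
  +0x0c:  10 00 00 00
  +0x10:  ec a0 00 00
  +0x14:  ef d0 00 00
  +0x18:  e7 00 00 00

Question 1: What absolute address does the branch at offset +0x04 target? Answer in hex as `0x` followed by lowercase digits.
off 0x04: read 18 00 00 10 as big → 0x18000010
  op=0x18000010>>26=0x6 ⇒ je (J)
  imm@[25:0]=0x10 ⇒ #16
  target = base 0xb6dc + off 0x04 + 4 + imm 16 = 0xb6f4

0xb6f4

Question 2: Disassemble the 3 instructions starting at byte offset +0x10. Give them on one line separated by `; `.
[10] ec a0 00 00 → 0xeca00000
  top 6b → 0x3b → sum [RR]
  rd: (w>>23)&0x7=0x1 → R1
  rs: (w>>20)&0x7=0x2 → R2
[14] ef d0 00 00 → 0xefd00000
  top 6b → 0x3b → sum [RR]
  rd: (w>>23)&0x7=0x7 → R7
  rs: (w>>20)&0x7=0x5 → R5
[18] e7 00 00 00 → 0xe7000000
  top 6b → 0x39 → cpl [R]
  rd: (w>>23)&0x7=0x6 → R6

sum R1, R2; sum R7, R5; cpl R6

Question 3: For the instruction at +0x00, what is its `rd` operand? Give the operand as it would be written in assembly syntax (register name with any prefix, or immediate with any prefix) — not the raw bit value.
+0x00: 6a fb bb 2f ⇒ word 0x6afbbb2f (big)
  top 6b → 0x1a → ldi [RI]
  rd@[25:23]=0x5 ⇒ R5
  imm@[22:0]=0x7bbb2f ⇒ #8108847

R5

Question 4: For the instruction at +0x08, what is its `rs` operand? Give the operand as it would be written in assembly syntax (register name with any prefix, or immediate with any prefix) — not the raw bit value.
off 0x08: read 20 b0 00 00 as big → 0x20b00000
  op=0x20b00000>>26=0x8 ⇒ lsr (RR)
  [25:23] rd=1 = R1
  [22:20] rs=3 = R3

R3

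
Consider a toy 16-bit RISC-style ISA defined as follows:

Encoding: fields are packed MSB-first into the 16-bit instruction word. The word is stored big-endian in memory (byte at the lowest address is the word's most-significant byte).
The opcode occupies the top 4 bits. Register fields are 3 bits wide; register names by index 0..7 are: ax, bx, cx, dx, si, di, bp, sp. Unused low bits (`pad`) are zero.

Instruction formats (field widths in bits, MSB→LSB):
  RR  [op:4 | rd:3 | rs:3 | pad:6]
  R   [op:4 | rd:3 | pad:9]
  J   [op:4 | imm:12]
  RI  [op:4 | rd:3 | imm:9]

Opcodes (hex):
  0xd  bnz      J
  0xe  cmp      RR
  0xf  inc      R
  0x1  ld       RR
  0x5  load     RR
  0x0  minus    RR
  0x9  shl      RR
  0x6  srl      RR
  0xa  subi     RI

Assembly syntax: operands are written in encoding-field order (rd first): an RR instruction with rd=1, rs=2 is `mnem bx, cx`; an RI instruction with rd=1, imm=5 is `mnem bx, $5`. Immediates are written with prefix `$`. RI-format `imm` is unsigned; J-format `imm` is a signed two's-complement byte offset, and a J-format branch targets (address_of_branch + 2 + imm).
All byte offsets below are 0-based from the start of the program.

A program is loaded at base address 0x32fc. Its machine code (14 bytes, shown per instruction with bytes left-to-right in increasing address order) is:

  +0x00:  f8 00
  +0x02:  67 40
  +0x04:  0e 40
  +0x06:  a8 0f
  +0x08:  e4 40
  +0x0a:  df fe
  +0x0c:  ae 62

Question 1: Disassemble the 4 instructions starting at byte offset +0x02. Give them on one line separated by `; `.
srl dx, di; minus sp, bx; subi si, $15; cmp cx, bx

+0x02: 67 40 ⇒ word 0x6740 (big)
  op=0x6740>>12=0x6 ⇒ srl (RR)
  rd@[11:9]=0x3 ⇒ dx
  rs@[8:6]=0x5 ⇒ di
+0x04: 0e 40 ⇒ word 0x0e40 (big)
  op=0x0e40>>12=0x0 ⇒ minus (RR)
  rd@[11:9]=0x7 ⇒ sp
  rs@[8:6]=0x1 ⇒ bx
+0x06: a8 0f ⇒ word 0xa80f (big)
  op=0xa80f>>12=0xa ⇒ subi (RI)
  rd@[11:9]=0x4 ⇒ si
  imm@[8:0]=0xf ⇒ $15
+0x08: e4 40 ⇒ word 0xe440 (big)
  op=0xe440>>12=0xe ⇒ cmp (RR)
  rd@[11:9]=0x2 ⇒ cx
  rs@[8:6]=0x1 ⇒ bx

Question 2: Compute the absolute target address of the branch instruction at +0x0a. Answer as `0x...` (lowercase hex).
@+0a  big-endian(df fe) = 0xdffe
  top 4b → 0xd → bnz [J]
  imm: (w>>0)&0xfff=0xffe (s12→-2) → $-2
  target = base 0x32fc + off 0x0a + 2 + imm -2 = 0x3306

0x3306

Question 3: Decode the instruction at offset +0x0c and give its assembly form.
[0c] ae 62 → 0xae62
  op=0xae62>>12=0xa ⇒ subi (RI)
  [11:9] rd=7 = sp
  [8:0] imm=98 = $98

subi sp, $98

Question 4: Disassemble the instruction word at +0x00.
inc si

+0x00: f8 00 ⇒ word 0xf800 (big)
  op=0xf800>>12=0xf ⇒ inc (R)
  rd: (w>>9)&0x7=0x4 → si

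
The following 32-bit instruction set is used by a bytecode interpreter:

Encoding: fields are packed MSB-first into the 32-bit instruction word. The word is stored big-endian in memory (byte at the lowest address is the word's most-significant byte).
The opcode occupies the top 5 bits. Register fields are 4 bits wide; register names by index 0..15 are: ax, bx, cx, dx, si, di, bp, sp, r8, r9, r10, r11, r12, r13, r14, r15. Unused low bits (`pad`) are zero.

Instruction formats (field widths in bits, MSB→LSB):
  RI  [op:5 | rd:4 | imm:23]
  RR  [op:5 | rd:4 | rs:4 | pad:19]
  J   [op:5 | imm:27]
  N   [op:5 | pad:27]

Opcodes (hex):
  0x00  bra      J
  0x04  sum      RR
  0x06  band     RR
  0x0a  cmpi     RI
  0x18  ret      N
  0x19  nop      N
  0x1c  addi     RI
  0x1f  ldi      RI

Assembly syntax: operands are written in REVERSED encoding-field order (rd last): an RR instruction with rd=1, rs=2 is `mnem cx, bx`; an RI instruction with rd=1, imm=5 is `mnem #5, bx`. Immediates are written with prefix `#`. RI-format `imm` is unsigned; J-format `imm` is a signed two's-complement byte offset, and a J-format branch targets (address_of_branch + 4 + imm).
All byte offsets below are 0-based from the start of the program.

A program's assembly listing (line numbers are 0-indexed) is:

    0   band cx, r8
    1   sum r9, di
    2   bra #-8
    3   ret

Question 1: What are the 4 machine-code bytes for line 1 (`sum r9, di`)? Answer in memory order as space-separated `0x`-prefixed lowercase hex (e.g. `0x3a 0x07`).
0x22 0xc8 0x00 0x00

1. sum fields op=0x4:5|rd=5:4|rs=9:4|pad=0:19 → word 22c80000h → 22 c8 00 00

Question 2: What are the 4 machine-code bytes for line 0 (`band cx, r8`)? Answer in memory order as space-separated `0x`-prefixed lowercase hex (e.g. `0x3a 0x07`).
L0: band op=0x6:5|rd=8:4|rs=2:4|pad=0:19 ⇒ 0x34100000 ⇒ big 34 10 00 00

0x34 0x10 0x00 0x00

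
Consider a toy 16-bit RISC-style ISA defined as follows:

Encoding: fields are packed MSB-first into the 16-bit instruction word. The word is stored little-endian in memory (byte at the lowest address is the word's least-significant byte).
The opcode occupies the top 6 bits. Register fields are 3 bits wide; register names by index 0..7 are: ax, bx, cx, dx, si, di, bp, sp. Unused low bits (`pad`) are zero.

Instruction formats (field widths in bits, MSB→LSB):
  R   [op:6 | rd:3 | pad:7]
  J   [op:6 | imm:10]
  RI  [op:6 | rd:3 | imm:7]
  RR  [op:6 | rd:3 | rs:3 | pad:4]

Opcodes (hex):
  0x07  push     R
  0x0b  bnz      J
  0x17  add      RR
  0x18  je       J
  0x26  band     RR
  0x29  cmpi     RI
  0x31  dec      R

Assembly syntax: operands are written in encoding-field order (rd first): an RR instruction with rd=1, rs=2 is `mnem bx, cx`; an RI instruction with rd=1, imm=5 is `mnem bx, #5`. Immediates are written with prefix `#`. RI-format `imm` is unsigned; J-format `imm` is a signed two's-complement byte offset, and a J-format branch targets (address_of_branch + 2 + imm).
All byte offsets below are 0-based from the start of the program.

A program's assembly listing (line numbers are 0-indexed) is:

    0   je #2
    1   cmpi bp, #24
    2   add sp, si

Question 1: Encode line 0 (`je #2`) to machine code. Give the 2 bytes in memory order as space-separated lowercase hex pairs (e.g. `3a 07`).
0. je fields op=0x18:6|imm=2:10 → word 6002h → 02 60

02 60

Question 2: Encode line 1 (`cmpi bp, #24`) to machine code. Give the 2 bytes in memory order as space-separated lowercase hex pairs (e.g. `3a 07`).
18 a7

line 1 (cmpi): pack op=0x29:6|rd=6:3|imm=24:7 = 0xa718; little→ 18 a7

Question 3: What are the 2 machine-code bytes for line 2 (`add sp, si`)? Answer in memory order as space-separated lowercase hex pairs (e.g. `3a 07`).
L2: add op=0x17:6|rd=7:3|rs=4:3|pad=0:4 ⇒ 0x5fc0 ⇒ little c0 5f

c0 5f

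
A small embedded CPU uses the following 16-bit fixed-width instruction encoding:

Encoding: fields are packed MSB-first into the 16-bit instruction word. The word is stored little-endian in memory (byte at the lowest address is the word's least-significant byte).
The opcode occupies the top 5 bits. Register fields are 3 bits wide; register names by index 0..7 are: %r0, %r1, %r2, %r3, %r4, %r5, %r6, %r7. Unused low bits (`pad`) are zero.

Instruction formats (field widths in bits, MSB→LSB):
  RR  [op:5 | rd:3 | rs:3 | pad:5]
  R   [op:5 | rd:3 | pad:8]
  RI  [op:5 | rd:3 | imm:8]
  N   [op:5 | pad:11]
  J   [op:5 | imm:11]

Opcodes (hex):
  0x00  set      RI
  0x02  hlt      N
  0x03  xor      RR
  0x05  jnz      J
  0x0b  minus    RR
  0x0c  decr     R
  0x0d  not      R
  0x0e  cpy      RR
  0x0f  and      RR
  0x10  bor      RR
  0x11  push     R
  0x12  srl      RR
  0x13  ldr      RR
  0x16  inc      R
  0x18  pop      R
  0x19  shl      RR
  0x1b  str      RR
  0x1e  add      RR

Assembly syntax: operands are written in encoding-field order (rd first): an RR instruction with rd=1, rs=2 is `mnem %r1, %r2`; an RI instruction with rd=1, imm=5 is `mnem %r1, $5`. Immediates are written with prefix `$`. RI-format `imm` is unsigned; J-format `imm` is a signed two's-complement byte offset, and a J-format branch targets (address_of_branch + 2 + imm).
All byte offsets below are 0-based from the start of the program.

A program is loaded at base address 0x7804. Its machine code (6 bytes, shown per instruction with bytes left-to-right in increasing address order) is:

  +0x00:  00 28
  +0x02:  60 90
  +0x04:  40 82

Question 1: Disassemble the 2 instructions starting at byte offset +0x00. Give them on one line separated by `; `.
off 0x00: read 00 28 as little → 0x2800
  op=0x2800>>11=0x5 ⇒ jnz (J)
  imm@[10:0]=0x0 ⇒ $0
off 0x02: read 60 90 as little → 0x9060
  op=0x9060>>11=0x12 ⇒ srl (RR)
  rd@[10:8]=0x0 ⇒ %r0
  rs@[7:5]=0x3 ⇒ %r3

jnz $0; srl %r0, %r3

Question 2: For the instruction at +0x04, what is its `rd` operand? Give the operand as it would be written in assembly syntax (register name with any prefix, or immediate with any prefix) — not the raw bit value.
@+04  little-endian(40 82) = 0x8240
  opcode bits[15:11]=0x10: bor/RR
  [10:8] rd=2 = %r2
  [7:5] rs=2 = %r2

%r2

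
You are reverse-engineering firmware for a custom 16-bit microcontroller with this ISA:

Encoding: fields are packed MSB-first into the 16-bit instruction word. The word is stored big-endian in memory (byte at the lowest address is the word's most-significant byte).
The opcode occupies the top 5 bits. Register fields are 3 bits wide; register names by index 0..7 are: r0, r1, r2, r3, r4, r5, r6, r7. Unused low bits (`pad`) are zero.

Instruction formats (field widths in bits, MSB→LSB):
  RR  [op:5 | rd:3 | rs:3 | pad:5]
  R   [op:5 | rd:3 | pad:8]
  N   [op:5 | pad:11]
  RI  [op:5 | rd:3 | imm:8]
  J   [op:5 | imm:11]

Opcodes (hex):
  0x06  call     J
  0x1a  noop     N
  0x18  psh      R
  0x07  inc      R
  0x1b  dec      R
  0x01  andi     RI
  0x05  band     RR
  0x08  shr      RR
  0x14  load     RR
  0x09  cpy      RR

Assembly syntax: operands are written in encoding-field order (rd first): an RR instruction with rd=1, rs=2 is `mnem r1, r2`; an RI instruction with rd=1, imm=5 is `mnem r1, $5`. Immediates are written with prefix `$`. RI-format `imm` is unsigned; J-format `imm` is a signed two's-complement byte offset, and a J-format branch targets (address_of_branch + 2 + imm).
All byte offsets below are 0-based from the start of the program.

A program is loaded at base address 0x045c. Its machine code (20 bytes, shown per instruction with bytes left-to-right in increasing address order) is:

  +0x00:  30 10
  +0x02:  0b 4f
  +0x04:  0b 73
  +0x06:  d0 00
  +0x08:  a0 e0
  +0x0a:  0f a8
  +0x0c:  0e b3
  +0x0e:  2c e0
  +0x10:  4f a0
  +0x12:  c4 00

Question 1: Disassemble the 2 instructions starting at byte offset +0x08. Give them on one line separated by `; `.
[08] a0 e0 → 0xa0e0
  top 5b → 0x14 → load [RR]
  [10:8] rd=0 = r0
  [7:5] rs=7 = r7
[0a] 0f a8 → 0x0fa8
  top 5b → 0x1 → andi [RI]
  [10:8] rd=7 = r7
  [7:0] imm=168 = $168

load r0, r7; andi r7, $168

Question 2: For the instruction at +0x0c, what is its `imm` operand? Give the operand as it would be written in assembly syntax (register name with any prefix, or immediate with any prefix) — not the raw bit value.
$179

@+0c  big-endian(0e b3) = 0x0eb3
  op=0x0eb3>>11=0x1 ⇒ andi (RI)
  [10:8] rd=6 = r6
  [7:0] imm=179 = $179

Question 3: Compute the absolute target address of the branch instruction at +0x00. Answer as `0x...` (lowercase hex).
0x046e

@+00  big-endian(30 10) = 0x3010
  op=0x3010>>11=0x6 ⇒ call (J)
  imm@[10:0]=0x10 ⇒ $16
  target = base 0x045c + off 0x00 + 2 + imm 16 = 0x046e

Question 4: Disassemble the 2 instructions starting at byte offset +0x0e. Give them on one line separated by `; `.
[0e] 2c e0 → 0x2ce0
  opcode bits[15:11]=0x5: band/RR
  [10:8] rd=4 = r4
  [7:5] rs=7 = r7
[10] 4f a0 → 0x4fa0
  opcode bits[15:11]=0x9: cpy/RR
  [10:8] rd=7 = r7
  [7:5] rs=5 = r5

band r4, r7; cpy r7, r5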